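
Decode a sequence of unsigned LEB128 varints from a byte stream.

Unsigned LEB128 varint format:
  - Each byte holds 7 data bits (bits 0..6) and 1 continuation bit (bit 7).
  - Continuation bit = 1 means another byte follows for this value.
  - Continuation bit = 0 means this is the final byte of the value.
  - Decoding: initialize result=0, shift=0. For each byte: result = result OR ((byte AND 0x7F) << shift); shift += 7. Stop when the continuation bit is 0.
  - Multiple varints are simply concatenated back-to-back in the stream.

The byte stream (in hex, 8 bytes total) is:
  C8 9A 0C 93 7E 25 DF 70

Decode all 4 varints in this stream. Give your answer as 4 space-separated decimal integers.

  byte[0]=0xC8 cont=1 payload=0x48=72: acc |= 72<<0 -> acc=72 shift=7
  byte[1]=0x9A cont=1 payload=0x1A=26: acc |= 26<<7 -> acc=3400 shift=14
  byte[2]=0x0C cont=0 payload=0x0C=12: acc |= 12<<14 -> acc=200008 shift=21 [end]
Varint 1: bytes[0:3] = C8 9A 0C -> value 200008 (3 byte(s))
  byte[3]=0x93 cont=1 payload=0x13=19: acc |= 19<<0 -> acc=19 shift=7
  byte[4]=0x7E cont=0 payload=0x7E=126: acc |= 126<<7 -> acc=16147 shift=14 [end]
Varint 2: bytes[3:5] = 93 7E -> value 16147 (2 byte(s))
  byte[5]=0x25 cont=0 payload=0x25=37: acc |= 37<<0 -> acc=37 shift=7 [end]
Varint 3: bytes[5:6] = 25 -> value 37 (1 byte(s))
  byte[6]=0xDF cont=1 payload=0x5F=95: acc |= 95<<0 -> acc=95 shift=7
  byte[7]=0x70 cont=0 payload=0x70=112: acc |= 112<<7 -> acc=14431 shift=14 [end]
Varint 4: bytes[6:8] = DF 70 -> value 14431 (2 byte(s))

Answer: 200008 16147 37 14431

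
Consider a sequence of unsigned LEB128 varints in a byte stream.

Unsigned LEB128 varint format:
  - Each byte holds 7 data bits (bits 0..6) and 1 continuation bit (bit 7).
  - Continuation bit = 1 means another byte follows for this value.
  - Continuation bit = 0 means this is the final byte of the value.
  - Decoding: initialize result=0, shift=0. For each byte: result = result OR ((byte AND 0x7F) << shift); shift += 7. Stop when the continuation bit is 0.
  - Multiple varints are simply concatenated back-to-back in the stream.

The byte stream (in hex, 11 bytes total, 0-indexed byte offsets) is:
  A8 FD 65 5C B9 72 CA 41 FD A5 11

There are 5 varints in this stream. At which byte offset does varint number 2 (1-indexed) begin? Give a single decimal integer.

  byte[0]=0xA8 cont=1 payload=0x28=40: acc |= 40<<0 -> acc=40 shift=7
  byte[1]=0xFD cont=1 payload=0x7D=125: acc |= 125<<7 -> acc=16040 shift=14
  byte[2]=0x65 cont=0 payload=0x65=101: acc |= 101<<14 -> acc=1670824 shift=21 [end]
Varint 1: bytes[0:3] = A8 FD 65 -> value 1670824 (3 byte(s))
  byte[3]=0x5C cont=0 payload=0x5C=92: acc |= 92<<0 -> acc=92 shift=7 [end]
Varint 2: bytes[3:4] = 5C -> value 92 (1 byte(s))
  byte[4]=0xB9 cont=1 payload=0x39=57: acc |= 57<<0 -> acc=57 shift=7
  byte[5]=0x72 cont=0 payload=0x72=114: acc |= 114<<7 -> acc=14649 shift=14 [end]
Varint 3: bytes[4:6] = B9 72 -> value 14649 (2 byte(s))
  byte[6]=0xCA cont=1 payload=0x4A=74: acc |= 74<<0 -> acc=74 shift=7
  byte[7]=0x41 cont=0 payload=0x41=65: acc |= 65<<7 -> acc=8394 shift=14 [end]
Varint 4: bytes[6:8] = CA 41 -> value 8394 (2 byte(s))
  byte[8]=0xFD cont=1 payload=0x7D=125: acc |= 125<<0 -> acc=125 shift=7
  byte[9]=0xA5 cont=1 payload=0x25=37: acc |= 37<<7 -> acc=4861 shift=14
  byte[10]=0x11 cont=0 payload=0x11=17: acc |= 17<<14 -> acc=283389 shift=21 [end]
Varint 5: bytes[8:11] = FD A5 11 -> value 283389 (3 byte(s))

Answer: 3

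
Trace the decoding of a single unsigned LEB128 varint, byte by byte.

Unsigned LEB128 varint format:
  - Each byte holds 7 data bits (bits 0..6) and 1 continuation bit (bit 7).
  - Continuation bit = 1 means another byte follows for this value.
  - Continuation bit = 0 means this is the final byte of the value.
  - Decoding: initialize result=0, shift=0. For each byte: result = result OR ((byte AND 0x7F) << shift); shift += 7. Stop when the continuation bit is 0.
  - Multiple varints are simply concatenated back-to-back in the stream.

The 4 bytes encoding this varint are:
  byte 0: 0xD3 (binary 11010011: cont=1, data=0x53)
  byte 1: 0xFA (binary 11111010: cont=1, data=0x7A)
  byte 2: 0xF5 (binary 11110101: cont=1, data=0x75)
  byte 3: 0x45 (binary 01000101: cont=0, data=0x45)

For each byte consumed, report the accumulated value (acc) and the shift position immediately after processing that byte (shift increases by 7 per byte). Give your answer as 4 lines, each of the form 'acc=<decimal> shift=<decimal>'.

byte 0=0xD3: payload=0x53=83, contrib = 83<<0 = 83; acc -> 83, shift -> 7
byte 1=0xFA: payload=0x7A=122, contrib = 122<<7 = 15616; acc -> 15699, shift -> 14
byte 2=0xF5: payload=0x75=117, contrib = 117<<14 = 1916928; acc -> 1932627, shift -> 21
byte 3=0x45: payload=0x45=69, contrib = 69<<21 = 144703488; acc -> 146636115, shift -> 28

Answer: acc=83 shift=7
acc=15699 shift=14
acc=1932627 shift=21
acc=146636115 shift=28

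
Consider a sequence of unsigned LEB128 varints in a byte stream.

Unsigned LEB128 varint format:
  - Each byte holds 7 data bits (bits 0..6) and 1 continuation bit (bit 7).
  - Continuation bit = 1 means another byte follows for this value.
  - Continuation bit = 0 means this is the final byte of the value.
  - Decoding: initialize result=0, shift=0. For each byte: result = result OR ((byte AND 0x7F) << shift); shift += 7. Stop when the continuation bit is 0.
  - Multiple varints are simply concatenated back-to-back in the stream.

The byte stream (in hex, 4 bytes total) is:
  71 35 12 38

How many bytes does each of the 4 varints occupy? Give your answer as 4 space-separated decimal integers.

  byte[0]=0x71 cont=0 payload=0x71=113: acc |= 113<<0 -> acc=113 shift=7 [end]
Varint 1: bytes[0:1] = 71 -> value 113 (1 byte(s))
  byte[1]=0x35 cont=0 payload=0x35=53: acc |= 53<<0 -> acc=53 shift=7 [end]
Varint 2: bytes[1:2] = 35 -> value 53 (1 byte(s))
  byte[2]=0x12 cont=0 payload=0x12=18: acc |= 18<<0 -> acc=18 shift=7 [end]
Varint 3: bytes[2:3] = 12 -> value 18 (1 byte(s))
  byte[3]=0x38 cont=0 payload=0x38=56: acc |= 56<<0 -> acc=56 shift=7 [end]
Varint 4: bytes[3:4] = 38 -> value 56 (1 byte(s))

Answer: 1 1 1 1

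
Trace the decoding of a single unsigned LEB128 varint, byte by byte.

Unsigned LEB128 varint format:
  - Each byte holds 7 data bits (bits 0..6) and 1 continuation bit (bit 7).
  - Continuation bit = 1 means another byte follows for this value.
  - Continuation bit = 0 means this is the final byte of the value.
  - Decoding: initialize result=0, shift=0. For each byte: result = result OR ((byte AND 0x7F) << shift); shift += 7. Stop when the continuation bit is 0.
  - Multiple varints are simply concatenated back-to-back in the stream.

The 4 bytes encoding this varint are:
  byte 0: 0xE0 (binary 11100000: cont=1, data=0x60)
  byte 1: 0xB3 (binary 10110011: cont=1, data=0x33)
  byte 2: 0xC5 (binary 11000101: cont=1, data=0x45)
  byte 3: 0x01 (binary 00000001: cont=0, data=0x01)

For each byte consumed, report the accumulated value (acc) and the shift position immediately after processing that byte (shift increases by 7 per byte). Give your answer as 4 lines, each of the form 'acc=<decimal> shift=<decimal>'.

byte 0=0xE0: payload=0x60=96, contrib = 96<<0 = 96; acc -> 96, shift -> 7
byte 1=0xB3: payload=0x33=51, contrib = 51<<7 = 6528; acc -> 6624, shift -> 14
byte 2=0xC5: payload=0x45=69, contrib = 69<<14 = 1130496; acc -> 1137120, shift -> 21
byte 3=0x01: payload=0x01=1, contrib = 1<<21 = 2097152; acc -> 3234272, shift -> 28

Answer: acc=96 shift=7
acc=6624 shift=14
acc=1137120 shift=21
acc=3234272 shift=28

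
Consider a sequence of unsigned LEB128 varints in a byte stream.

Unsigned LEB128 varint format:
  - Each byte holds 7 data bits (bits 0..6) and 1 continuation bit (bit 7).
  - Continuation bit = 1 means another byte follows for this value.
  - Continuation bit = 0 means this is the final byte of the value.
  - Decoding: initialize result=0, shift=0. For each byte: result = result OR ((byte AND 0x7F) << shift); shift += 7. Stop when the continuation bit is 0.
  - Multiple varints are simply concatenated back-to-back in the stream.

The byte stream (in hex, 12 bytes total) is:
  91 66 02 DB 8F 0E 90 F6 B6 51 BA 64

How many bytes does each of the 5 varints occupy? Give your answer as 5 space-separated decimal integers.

  byte[0]=0x91 cont=1 payload=0x11=17: acc |= 17<<0 -> acc=17 shift=7
  byte[1]=0x66 cont=0 payload=0x66=102: acc |= 102<<7 -> acc=13073 shift=14 [end]
Varint 1: bytes[0:2] = 91 66 -> value 13073 (2 byte(s))
  byte[2]=0x02 cont=0 payload=0x02=2: acc |= 2<<0 -> acc=2 shift=7 [end]
Varint 2: bytes[2:3] = 02 -> value 2 (1 byte(s))
  byte[3]=0xDB cont=1 payload=0x5B=91: acc |= 91<<0 -> acc=91 shift=7
  byte[4]=0x8F cont=1 payload=0x0F=15: acc |= 15<<7 -> acc=2011 shift=14
  byte[5]=0x0E cont=0 payload=0x0E=14: acc |= 14<<14 -> acc=231387 shift=21 [end]
Varint 3: bytes[3:6] = DB 8F 0E -> value 231387 (3 byte(s))
  byte[6]=0x90 cont=1 payload=0x10=16: acc |= 16<<0 -> acc=16 shift=7
  byte[7]=0xF6 cont=1 payload=0x76=118: acc |= 118<<7 -> acc=15120 shift=14
  byte[8]=0xB6 cont=1 payload=0x36=54: acc |= 54<<14 -> acc=899856 shift=21
  byte[9]=0x51 cont=0 payload=0x51=81: acc |= 81<<21 -> acc=170769168 shift=28 [end]
Varint 4: bytes[6:10] = 90 F6 B6 51 -> value 170769168 (4 byte(s))
  byte[10]=0xBA cont=1 payload=0x3A=58: acc |= 58<<0 -> acc=58 shift=7
  byte[11]=0x64 cont=0 payload=0x64=100: acc |= 100<<7 -> acc=12858 shift=14 [end]
Varint 5: bytes[10:12] = BA 64 -> value 12858 (2 byte(s))

Answer: 2 1 3 4 2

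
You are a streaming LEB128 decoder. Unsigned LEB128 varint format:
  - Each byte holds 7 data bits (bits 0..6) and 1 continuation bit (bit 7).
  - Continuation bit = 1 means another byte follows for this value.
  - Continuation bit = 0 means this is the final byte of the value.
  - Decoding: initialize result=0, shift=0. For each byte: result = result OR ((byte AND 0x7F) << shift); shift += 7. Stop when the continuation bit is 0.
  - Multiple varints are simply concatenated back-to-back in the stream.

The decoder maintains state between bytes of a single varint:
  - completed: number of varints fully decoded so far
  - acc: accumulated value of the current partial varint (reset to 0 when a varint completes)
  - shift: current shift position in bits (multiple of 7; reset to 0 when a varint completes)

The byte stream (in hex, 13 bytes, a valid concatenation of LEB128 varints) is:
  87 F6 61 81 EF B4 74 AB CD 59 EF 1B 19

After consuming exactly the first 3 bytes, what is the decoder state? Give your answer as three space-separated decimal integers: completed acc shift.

byte[0]=0x87 cont=1 payload=0x07: acc |= 7<<0 -> completed=0 acc=7 shift=7
byte[1]=0xF6 cont=1 payload=0x76: acc |= 118<<7 -> completed=0 acc=15111 shift=14
byte[2]=0x61 cont=0 payload=0x61: varint #1 complete (value=1604359); reset -> completed=1 acc=0 shift=0

Answer: 1 0 0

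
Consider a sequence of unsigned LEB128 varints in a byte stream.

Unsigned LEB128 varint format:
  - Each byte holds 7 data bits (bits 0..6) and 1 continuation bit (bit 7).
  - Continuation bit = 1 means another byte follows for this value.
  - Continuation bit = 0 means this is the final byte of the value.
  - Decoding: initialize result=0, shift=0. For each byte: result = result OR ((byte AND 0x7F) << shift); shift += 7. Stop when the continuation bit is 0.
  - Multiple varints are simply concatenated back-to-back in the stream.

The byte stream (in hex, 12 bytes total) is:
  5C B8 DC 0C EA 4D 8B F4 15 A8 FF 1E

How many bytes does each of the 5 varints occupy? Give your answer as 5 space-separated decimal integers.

  byte[0]=0x5C cont=0 payload=0x5C=92: acc |= 92<<0 -> acc=92 shift=7 [end]
Varint 1: bytes[0:1] = 5C -> value 92 (1 byte(s))
  byte[1]=0xB8 cont=1 payload=0x38=56: acc |= 56<<0 -> acc=56 shift=7
  byte[2]=0xDC cont=1 payload=0x5C=92: acc |= 92<<7 -> acc=11832 shift=14
  byte[3]=0x0C cont=0 payload=0x0C=12: acc |= 12<<14 -> acc=208440 shift=21 [end]
Varint 2: bytes[1:4] = B8 DC 0C -> value 208440 (3 byte(s))
  byte[4]=0xEA cont=1 payload=0x6A=106: acc |= 106<<0 -> acc=106 shift=7
  byte[5]=0x4D cont=0 payload=0x4D=77: acc |= 77<<7 -> acc=9962 shift=14 [end]
Varint 3: bytes[4:6] = EA 4D -> value 9962 (2 byte(s))
  byte[6]=0x8B cont=1 payload=0x0B=11: acc |= 11<<0 -> acc=11 shift=7
  byte[7]=0xF4 cont=1 payload=0x74=116: acc |= 116<<7 -> acc=14859 shift=14
  byte[8]=0x15 cont=0 payload=0x15=21: acc |= 21<<14 -> acc=358923 shift=21 [end]
Varint 4: bytes[6:9] = 8B F4 15 -> value 358923 (3 byte(s))
  byte[9]=0xA8 cont=1 payload=0x28=40: acc |= 40<<0 -> acc=40 shift=7
  byte[10]=0xFF cont=1 payload=0x7F=127: acc |= 127<<7 -> acc=16296 shift=14
  byte[11]=0x1E cont=0 payload=0x1E=30: acc |= 30<<14 -> acc=507816 shift=21 [end]
Varint 5: bytes[9:12] = A8 FF 1E -> value 507816 (3 byte(s))

Answer: 1 3 2 3 3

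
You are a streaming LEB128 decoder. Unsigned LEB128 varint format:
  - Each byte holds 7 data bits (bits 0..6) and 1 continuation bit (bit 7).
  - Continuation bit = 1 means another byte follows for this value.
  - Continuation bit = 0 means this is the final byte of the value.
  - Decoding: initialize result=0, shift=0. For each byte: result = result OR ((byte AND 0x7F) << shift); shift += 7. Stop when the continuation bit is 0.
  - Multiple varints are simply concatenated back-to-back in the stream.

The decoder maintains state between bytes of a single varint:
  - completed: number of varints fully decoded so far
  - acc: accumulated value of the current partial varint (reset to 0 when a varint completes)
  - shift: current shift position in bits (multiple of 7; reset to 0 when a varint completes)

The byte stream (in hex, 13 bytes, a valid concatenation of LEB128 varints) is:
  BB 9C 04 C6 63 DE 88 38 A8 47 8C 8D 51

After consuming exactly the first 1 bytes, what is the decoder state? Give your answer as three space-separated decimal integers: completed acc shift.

byte[0]=0xBB cont=1 payload=0x3B: acc |= 59<<0 -> completed=0 acc=59 shift=7

Answer: 0 59 7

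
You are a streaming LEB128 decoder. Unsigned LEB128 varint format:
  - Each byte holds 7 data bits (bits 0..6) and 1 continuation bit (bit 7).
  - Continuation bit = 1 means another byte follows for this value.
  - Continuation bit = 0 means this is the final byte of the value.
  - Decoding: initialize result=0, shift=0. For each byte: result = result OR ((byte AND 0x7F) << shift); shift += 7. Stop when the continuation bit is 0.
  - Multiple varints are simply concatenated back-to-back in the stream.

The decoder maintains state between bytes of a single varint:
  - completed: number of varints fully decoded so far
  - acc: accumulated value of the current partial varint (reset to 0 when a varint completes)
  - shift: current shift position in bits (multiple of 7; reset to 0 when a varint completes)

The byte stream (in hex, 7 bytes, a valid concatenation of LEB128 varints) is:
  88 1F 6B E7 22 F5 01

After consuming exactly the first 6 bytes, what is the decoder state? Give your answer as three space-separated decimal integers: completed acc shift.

byte[0]=0x88 cont=1 payload=0x08: acc |= 8<<0 -> completed=0 acc=8 shift=7
byte[1]=0x1F cont=0 payload=0x1F: varint #1 complete (value=3976); reset -> completed=1 acc=0 shift=0
byte[2]=0x6B cont=0 payload=0x6B: varint #2 complete (value=107); reset -> completed=2 acc=0 shift=0
byte[3]=0xE7 cont=1 payload=0x67: acc |= 103<<0 -> completed=2 acc=103 shift=7
byte[4]=0x22 cont=0 payload=0x22: varint #3 complete (value=4455); reset -> completed=3 acc=0 shift=0
byte[5]=0xF5 cont=1 payload=0x75: acc |= 117<<0 -> completed=3 acc=117 shift=7

Answer: 3 117 7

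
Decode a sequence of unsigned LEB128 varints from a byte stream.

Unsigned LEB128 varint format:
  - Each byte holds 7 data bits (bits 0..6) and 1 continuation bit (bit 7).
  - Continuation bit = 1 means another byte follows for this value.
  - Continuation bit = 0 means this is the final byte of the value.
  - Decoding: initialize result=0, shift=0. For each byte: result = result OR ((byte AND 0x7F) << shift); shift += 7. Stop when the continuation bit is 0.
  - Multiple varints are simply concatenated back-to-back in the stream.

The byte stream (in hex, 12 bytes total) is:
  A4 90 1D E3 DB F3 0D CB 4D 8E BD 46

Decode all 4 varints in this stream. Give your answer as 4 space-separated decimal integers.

  byte[0]=0xA4 cont=1 payload=0x24=36: acc |= 36<<0 -> acc=36 shift=7
  byte[1]=0x90 cont=1 payload=0x10=16: acc |= 16<<7 -> acc=2084 shift=14
  byte[2]=0x1D cont=0 payload=0x1D=29: acc |= 29<<14 -> acc=477220 shift=21 [end]
Varint 1: bytes[0:3] = A4 90 1D -> value 477220 (3 byte(s))
  byte[3]=0xE3 cont=1 payload=0x63=99: acc |= 99<<0 -> acc=99 shift=7
  byte[4]=0xDB cont=1 payload=0x5B=91: acc |= 91<<7 -> acc=11747 shift=14
  byte[5]=0xF3 cont=1 payload=0x73=115: acc |= 115<<14 -> acc=1895907 shift=21
  byte[6]=0x0D cont=0 payload=0x0D=13: acc |= 13<<21 -> acc=29158883 shift=28 [end]
Varint 2: bytes[3:7] = E3 DB F3 0D -> value 29158883 (4 byte(s))
  byte[7]=0xCB cont=1 payload=0x4B=75: acc |= 75<<0 -> acc=75 shift=7
  byte[8]=0x4D cont=0 payload=0x4D=77: acc |= 77<<7 -> acc=9931 shift=14 [end]
Varint 3: bytes[7:9] = CB 4D -> value 9931 (2 byte(s))
  byte[9]=0x8E cont=1 payload=0x0E=14: acc |= 14<<0 -> acc=14 shift=7
  byte[10]=0xBD cont=1 payload=0x3D=61: acc |= 61<<7 -> acc=7822 shift=14
  byte[11]=0x46 cont=0 payload=0x46=70: acc |= 70<<14 -> acc=1154702 shift=21 [end]
Varint 4: bytes[9:12] = 8E BD 46 -> value 1154702 (3 byte(s))

Answer: 477220 29158883 9931 1154702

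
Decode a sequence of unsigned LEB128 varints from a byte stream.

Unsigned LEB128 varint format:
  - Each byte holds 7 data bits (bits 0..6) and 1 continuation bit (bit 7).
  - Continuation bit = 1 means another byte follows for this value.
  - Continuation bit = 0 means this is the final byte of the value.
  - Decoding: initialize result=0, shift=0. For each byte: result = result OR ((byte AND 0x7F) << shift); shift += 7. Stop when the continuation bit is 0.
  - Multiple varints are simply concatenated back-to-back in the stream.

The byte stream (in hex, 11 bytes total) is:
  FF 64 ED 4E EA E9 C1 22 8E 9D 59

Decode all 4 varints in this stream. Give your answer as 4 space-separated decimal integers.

Answer: 12927 10093 72381674 1461902

Derivation:
  byte[0]=0xFF cont=1 payload=0x7F=127: acc |= 127<<0 -> acc=127 shift=7
  byte[1]=0x64 cont=0 payload=0x64=100: acc |= 100<<7 -> acc=12927 shift=14 [end]
Varint 1: bytes[0:2] = FF 64 -> value 12927 (2 byte(s))
  byte[2]=0xED cont=1 payload=0x6D=109: acc |= 109<<0 -> acc=109 shift=7
  byte[3]=0x4E cont=0 payload=0x4E=78: acc |= 78<<7 -> acc=10093 shift=14 [end]
Varint 2: bytes[2:4] = ED 4E -> value 10093 (2 byte(s))
  byte[4]=0xEA cont=1 payload=0x6A=106: acc |= 106<<0 -> acc=106 shift=7
  byte[5]=0xE9 cont=1 payload=0x69=105: acc |= 105<<7 -> acc=13546 shift=14
  byte[6]=0xC1 cont=1 payload=0x41=65: acc |= 65<<14 -> acc=1078506 shift=21
  byte[7]=0x22 cont=0 payload=0x22=34: acc |= 34<<21 -> acc=72381674 shift=28 [end]
Varint 3: bytes[4:8] = EA E9 C1 22 -> value 72381674 (4 byte(s))
  byte[8]=0x8E cont=1 payload=0x0E=14: acc |= 14<<0 -> acc=14 shift=7
  byte[9]=0x9D cont=1 payload=0x1D=29: acc |= 29<<7 -> acc=3726 shift=14
  byte[10]=0x59 cont=0 payload=0x59=89: acc |= 89<<14 -> acc=1461902 shift=21 [end]
Varint 4: bytes[8:11] = 8E 9D 59 -> value 1461902 (3 byte(s))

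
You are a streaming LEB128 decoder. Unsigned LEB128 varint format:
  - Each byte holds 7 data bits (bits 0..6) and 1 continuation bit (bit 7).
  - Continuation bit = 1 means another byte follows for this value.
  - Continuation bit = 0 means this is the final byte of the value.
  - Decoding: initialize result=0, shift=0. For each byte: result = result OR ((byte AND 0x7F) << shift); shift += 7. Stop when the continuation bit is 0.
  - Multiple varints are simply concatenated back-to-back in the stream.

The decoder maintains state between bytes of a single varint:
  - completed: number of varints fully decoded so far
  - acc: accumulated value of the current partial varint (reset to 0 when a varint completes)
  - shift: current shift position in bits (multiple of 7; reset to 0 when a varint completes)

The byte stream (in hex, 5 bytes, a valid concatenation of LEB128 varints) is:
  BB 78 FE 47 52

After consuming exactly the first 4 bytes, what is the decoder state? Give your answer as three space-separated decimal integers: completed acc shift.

byte[0]=0xBB cont=1 payload=0x3B: acc |= 59<<0 -> completed=0 acc=59 shift=7
byte[1]=0x78 cont=0 payload=0x78: varint #1 complete (value=15419); reset -> completed=1 acc=0 shift=0
byte[2]=0xFE cont=1 payload=0x7E: acc |= 126<<0 -> completed=1 acc=126 shift=7
byte[3]=0x47 cont=0 payload=0x47: varint #2 complete (value=9214); reset -> completed=2 acc=0 shift=0

Answer: 2 0 0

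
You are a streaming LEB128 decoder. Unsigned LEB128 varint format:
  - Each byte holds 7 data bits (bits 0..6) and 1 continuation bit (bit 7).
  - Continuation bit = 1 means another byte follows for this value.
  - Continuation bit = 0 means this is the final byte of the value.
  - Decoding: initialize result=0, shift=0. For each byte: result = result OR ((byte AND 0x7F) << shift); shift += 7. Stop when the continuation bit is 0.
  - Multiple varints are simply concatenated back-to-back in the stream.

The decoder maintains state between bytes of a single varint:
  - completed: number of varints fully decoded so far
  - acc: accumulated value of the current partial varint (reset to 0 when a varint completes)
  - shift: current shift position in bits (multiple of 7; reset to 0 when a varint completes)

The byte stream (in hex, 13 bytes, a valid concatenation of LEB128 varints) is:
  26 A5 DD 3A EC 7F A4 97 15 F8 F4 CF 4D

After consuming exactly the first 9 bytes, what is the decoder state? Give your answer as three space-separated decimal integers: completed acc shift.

byte[0]=0x26 cont=0 payload=0x26: varint #1 complete (value=38); reset -> completed=1 acc=0 shift=0
byte[1]=0xA5 cont=1 payload=0x25: acc |= 37<<0 -> completed=1 acc=37 shift=7
byte[2]=0xDD cont=1 payload=0x5D: acc |= 93<<7 -> completed=1 acc=11941 shift=14
byte[3]=0x3A cont=0 payload=0x3A: varint #2 complete (value=962213); reset -> completed=2 acc=0 shift=0
byte[4]=0xEC cont=1 payload=0x6C: acc |= 108<<0 -> completed=2 acc=108 shift=7
byte[5]=0x7F cont=0 payload=0x7F: varint #3 complete (value=16364); reset -> completed=3 acc=0 shift=0
byte[6]=0xA4 cont=1 payload=0x24: acc |= 36<<0 -> completed=3 acc=36 shift=7
byte[7]=0x97 cont=1 payload=0x17: acc |= 23<<7 -> completed=3 acc=2980 shift=14
byte[8]=0x15 cont=0 payload=0x15: varint #4 complete (value=347044); reset -> completed=4 acc=0 shift=0

Answer: 4 0 0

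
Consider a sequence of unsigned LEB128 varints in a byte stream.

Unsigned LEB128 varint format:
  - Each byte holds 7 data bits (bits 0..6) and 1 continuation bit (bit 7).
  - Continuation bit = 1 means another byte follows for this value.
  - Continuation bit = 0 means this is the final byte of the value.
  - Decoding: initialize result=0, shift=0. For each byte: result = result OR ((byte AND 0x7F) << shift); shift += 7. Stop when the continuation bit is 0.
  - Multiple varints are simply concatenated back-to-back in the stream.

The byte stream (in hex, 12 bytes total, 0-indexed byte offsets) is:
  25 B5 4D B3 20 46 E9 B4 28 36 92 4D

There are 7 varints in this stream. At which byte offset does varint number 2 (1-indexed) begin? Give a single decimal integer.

  byte[0]=0x25 cont=0 payload=0x25=37: acc |= 37<<0 -> acc=37 shift=7 [end]
Varint 1: bytes[0:1] = 25 -> value 37 (1 byte(s))
  byte[1]=0xB5 cont=1 payload=0x35=53: acc |= 53<<0 -> acc=53 shift=7
  byte[2]=0x4D cont=0 payload=0x4D=77: acc |= 77<<7 -> acc=9909 shift=14 [end]
Varint 2: bytes[1:3] = B5 4D -> value 9909 (2 byte(s))
  byte[3]=0xB3 cont=1 payload=0x33=51: acc |= 51<<0 -> acc=51 shift=7
  byte[4]=0x20 cont=0 payload=0x20=32: acc |= 32<<7 -> acc=4147 shift=14 [end]
Varint 3: bytes[3:5] = B3 20 -> value 4147 (2 byte(s))
  byte[5]=0x46 cont=0 payload=0x46=70: acc |= 70<<0 -> acc=70 shift=7 [end]
Varint 4: bytes[5:6] = 46 -> value 70 (1 byte(s))
  byte[6]=0xE9 cont=1 payload=0x69=105: acc |= 105<<0 -> acc=105 shift=7
  byte[7]=0xB4 cont=1 payload=0x34=52: acc |= 52<<7 -> acc=6761 shift=14
  byte[8]=0x28 cont=0 payload=0x28=40: acc |= 40<<14 -> acc=662121 shift=21 [end]
Varint 5: bytes[6:9] = E9 B4 28 -> value 662121 (3 byte(s))
  byte[9]=0x36 cont=0 payload=0x36=54: acc |= 54<<0 -> acc=54 shift=7 [end]
Varint 6: bytes[9:10] = 36 -> value 54 (1 byte(s))
  byte[10]=0x92 cont=1 payload=0x12=18: acc |= 18<<0 -> acc=18 shift=7
  byte[11]=0x4D cont=0 payload=0x4D=77: acc |= 77<<7 -> acc=9874 shift=14 [end]
Varint 7: bytes[10:12] = 92 4D -> value 9874 (2 byte(s))

Answer: 1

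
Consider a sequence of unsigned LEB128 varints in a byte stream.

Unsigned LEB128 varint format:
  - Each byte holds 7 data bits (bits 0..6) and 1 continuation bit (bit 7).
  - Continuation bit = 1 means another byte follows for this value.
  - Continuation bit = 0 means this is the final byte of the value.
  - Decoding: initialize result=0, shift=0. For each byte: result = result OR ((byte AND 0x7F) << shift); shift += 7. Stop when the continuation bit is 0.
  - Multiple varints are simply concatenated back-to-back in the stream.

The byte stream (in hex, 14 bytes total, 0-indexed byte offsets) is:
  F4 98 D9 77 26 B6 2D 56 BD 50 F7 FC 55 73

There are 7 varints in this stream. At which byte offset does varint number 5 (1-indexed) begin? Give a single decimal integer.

Answer: 8

Derivation:
  byte[0]=0xF4 cont=1 payload=0x74=116: acc |= 116<<0 -> acc=116 shift=7
  byte[1]=0x98 cont=1 payload=0x18=24: acc |= 24<<7 -> acc=3188 shift=14
  byte[2]=0xD9 cont=1 payload=0x59=89: acc |= 89<<14 -> acc=1461364 shift=21
  byte[3]=0x77 cont=0 payload=0x77=119: acc |= 119<<21 -> acc=251022452 shift=28 [end]
Varint 1: bytes[0:4] = F4 98 D9 77 -> value 251022452 (4 byte(s))
  byte[4]=0x26 cont=0 payload=0x26=38: acc |= 38<<0 -> acc=38 shift=7 [end]
Varint 2: bytes[4:5] = 26 -> value 38 (1 byte(s))
  byte[5]=0xB6 cont=1 payload=0x36=54: acc |= 54<<0 -> acc=54 shift=7
  byte[6]=0x2D cont=0 payload=0x2D=45: acc |= 45<<7 -> acc=5814 shift=14 [end]
Varint 3: bytes[5:7] = B6 2D -> value 5814 (2 byte(s))
  byte[7]=0x56 cont=0 payload=0x56=86: acc |= 86<<0 -> acc=86 shift=7 [end]
Varint 4: bytes[7:8] = 56 -> value 86 (1 byte(s))
  byte[8]=0xBD cont=1 payload=0x3D=61: acc |= 61<<0 -> acc=61 shift=7
  byte[9]=0x50 cont=0 payload=0x50=80: acc |= 80<<7 -> acc=10301 shift=14 [end]
Varint 5: bytes[8:10] = BD 50 -> value 10301 (2 byte(s))
  byte[10]=0xF7 cont=1 payload=0x77=119: acc |= 119<<0 -> acc=119 shift=7
  byte[11]=0xFC cont=1 payload=0x7C=124: acc |= 124<<7 -> acc=15991 shift=14
  byte[12]=0x55 cont=0 payload=0x55=85: acc |= 85<<14 -> acc=1408631 shift=21 [end]
Varint 6: bytes[10:13] = F7 FC 55 -> value 1408631 (3 byte(s))
  byte[13]=0x73 cont=0 payload=0x73=115: acc |= 115<<0 -> acc=115 shift=7 [end]
Varint 7: bytes[13:14] = 73 -> value 115 (1 byte(s))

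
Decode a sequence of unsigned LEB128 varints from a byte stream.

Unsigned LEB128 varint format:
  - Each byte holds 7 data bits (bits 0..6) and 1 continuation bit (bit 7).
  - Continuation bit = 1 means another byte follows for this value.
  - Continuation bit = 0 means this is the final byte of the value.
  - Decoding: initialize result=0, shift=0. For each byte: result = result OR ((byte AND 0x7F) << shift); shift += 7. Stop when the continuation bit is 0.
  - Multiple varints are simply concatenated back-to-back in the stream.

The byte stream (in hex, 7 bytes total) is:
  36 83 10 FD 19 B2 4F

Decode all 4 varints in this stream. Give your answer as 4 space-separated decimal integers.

  byte[0]=0x36 cont=0 payload=0x36=54: acc |= 54<<0 -> acc=54 shift=7 [end]
Varint 1: bytes[0:1] = 36 -> value 54 (1 byte(s))
  byte[1]=0x83 cont=1 payload=0x03=3: acc |= 3<<0 -> acc=3 shift=7
  byte[2]=0x10 cont=0 payload=0x10=16: acc |= 16<<7 -> acc=2051 shift=14 [end]
Varint 2: bytes[1:3] = 83 10 -> value 2051 (2 byte(s))
  byte[3]=0xFD cont=1 payload=0x7D=125: acc |= 125<<0 -> acc=125 shift=7
  byte[4]=0x19 cont=0 payload=0x19=25: acc |= 25<<7 -> acc=3325 shift=14 [end]
Varint 3: bytes[3:5] = FD 19 -> value 3325 (2 byte(s))
  byte[5]=0xB2 cont=1 payload=0x32=50: acc |= 50<<0 -> acc=50 shift=7
  byte[6]=0x4F cont=0 payload=0x4F=79: acc |= 79<<7 -> acc=10162 shift=14 [end]
Varint 4: bytes[5:7] = B2 4F -> value 10162 (2 byte(s))

Answer: 54 2051 3325 10162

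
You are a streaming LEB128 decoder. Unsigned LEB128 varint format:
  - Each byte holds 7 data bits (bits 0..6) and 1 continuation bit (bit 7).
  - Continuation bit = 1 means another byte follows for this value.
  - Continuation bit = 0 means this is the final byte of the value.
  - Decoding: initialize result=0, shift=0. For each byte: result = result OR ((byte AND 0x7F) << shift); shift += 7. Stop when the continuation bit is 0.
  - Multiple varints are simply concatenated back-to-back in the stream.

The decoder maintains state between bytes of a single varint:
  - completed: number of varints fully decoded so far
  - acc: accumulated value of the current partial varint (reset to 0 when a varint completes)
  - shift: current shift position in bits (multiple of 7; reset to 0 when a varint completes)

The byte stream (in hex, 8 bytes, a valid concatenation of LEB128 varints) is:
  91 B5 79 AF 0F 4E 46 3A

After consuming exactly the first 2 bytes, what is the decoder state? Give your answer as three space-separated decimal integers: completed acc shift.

Answer: 0 6801 14

Derivation:
byte[0]=0x91 cont=1 payload=0x11: acc |= 17<<0 -> completed=0 acc=17 shift=7
byte[1]=0xB5 cont=1 payload=0x35: acc |= 53<<7 -> completed=0 acc=6801 shift=14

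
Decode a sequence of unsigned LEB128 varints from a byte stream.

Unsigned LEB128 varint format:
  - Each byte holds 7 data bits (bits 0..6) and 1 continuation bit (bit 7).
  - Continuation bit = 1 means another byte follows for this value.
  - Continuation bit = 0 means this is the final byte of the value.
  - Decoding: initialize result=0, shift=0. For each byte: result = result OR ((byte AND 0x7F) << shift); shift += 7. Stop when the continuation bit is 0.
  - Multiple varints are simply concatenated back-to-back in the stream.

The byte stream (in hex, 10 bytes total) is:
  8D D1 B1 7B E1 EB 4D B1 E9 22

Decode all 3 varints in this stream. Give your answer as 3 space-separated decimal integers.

  byte[0]=0x8D cont=1 payload=0x0D=13: acc |= 13<<0 -> acc=13 shift=7
  byte[1]=0xD1 cont=1 payload=0x51=81: acc |= 81<<7 -> acc=10381 shift=14
  byte[2]=0xB1 cont=1 payload=0x31=49: acc |= 49<<14 -> acc=813197 shift=21
  byte[3]=0x7B cont=0 payload=0x7B=123: acc |= 123<<21 -> acc=258762893 shift=28 [end]
Varint 1: bytes[0:4] = 8D D1 B1 7B -> value 258762893 (4 byte(s))
  byte[4]=0xE1 cont=1 payload=0x61=97: acc |= 97<<0 -> acc=97 shift=7
  byte[5]=0xEB cont=1 payload=0x6B=107: acc |= 107<<7 -> acc=13793 shift=14
  byte[6]=0x4D cont=0 payload=0x4D=77: acc |= 77<<14 -> acc=1275361 shift=21 [end]
Varint 2: bytes[4:7] = E1 EB 4D -> value 1275361 (3 byte(s))
  byte[7]=0xB1 cont=1 payload=0x31=49: acc |= 49<<0 -> acc=49 shift=7
  byte[8]=0xE9 cont=1 payload=0x69=105: acc |= 105<<7 -> acc=13489 shift=14
  byte[9]=0x22 cont=0 payload=0x22=34: acc |= 34<<14 -> acc=570545 shift=21 [end]
Varint 3: bytes[7:10] = B1 E9 22 -> value 570545 (3 byte(s))

Answer: 258762893 1275361 570545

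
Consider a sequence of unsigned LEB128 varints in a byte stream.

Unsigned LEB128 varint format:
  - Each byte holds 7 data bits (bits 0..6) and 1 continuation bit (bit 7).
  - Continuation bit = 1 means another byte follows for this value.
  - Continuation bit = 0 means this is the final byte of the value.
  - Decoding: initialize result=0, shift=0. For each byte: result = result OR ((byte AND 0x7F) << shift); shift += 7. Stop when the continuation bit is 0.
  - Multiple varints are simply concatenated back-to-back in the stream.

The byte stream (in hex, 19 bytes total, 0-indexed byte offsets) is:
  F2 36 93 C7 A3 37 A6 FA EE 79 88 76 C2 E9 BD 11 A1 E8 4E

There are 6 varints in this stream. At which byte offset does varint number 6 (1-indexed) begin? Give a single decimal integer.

  byte[0]=0xF2 cont=1 payload=0x72=114: acc |= 114<<0 -> acc=114 shift=7
  byte[1]=0x36 cont=0 payload=0x36=54: acc |= 54<<7 -> acc=7026 shift=14 [end]
Varint 1: bytes[0:2] = F2 36 -> value 7026 (2 byte(s))
  byte[2]=0x93 cont=1 payload=0x13=19: acc |= 19<<0 -> acc=19 shift=7
  byte[3]=0xC7 cont=1 payload=0x47=71: acc |= 71<<7 -> acc=9107 shift=14
  byte[4]=0xA3 cont=1 payload=0x23=35: acc |= 35<<14 -> acc=582547 shift=21
  byte[5]=0x37 cont=0 payload=0x37=55: acc |= 55<<21 -> acc=115925907 shift=28 [end]
Varint 2: bytes[2:6] = 93 C7 A3 37 -> value 115925907 (4 byte(s))
  byte[6]=0xA6 cont=1 payload=0x26=38: acc |= 38<<0 -> acc=38 shift=7
  byte[7]=0xFA cont=1 payload=0x7A=122: acc |= 122<<7 -> acc=15654 shift=14
  byte[8]=0xEE cont=1 payload=0x6E=110: acc |= 110<<14 -> acc=1817894 shift=21
  byte[9]=0x79 cont=0 payload=0x79=121: acc |= 121<<21 -> acc=255573286 shift=28 [end]
Varint 3: bytes[6:10] = A6 FA EE 79 -> value 255573286 (4 byte(s))
  byte[10]=0x88 cont=1 payload=0x08=8: acc |= 8<<0 -> acc=8 shift=7
  byte[11]=0x76 cont=0 payload=0x76=118: acc |= 118<<7 -> acc=15112 shift=14 [end]
Varint 4: bytes[10:12] = 88 76 -> value 15112 (2 byte(s))
  byte[12]=0xC2 cont=1 payload=0x42=66: acc |= 66<<0 -> acc=66 shift=7
  byte[13]=0xE9 cont=1 payload=0x69=105: acc |= 105<<7 -> acc=13506 shift=14
  byte[14]=0xBD cont=1 payload=0x3D=61: acc |= 61<<14 -> acc=1012930 shift=21
  byte[15]=0x11 cont=0 payload=0x11=17: acc |= 17<<21 -> acc=36664514 shift=28 [end]
Varint 5: bytes[12:16] = C2 E9 BD 11 -> value 36664514 (4 byte(s))
  byte[16]=0xA1 cont=1 payload=0x21=33: acc |= 33<<0 -> acc=33 shift=7
  byte[17]=0xE8 cont=1 payload=0x68=104: acc |= 104<<7 -> acc=13345 shift=14
  byte[18]=0x4E cont=0 payload=0x4E=78: acc |= 78<<14 -> acc=1291297 shift=21 [end]
Varint 6: bytes[16:19] = A1 E8 4E -> value 1291297 (3 byte(s))

Answer: 16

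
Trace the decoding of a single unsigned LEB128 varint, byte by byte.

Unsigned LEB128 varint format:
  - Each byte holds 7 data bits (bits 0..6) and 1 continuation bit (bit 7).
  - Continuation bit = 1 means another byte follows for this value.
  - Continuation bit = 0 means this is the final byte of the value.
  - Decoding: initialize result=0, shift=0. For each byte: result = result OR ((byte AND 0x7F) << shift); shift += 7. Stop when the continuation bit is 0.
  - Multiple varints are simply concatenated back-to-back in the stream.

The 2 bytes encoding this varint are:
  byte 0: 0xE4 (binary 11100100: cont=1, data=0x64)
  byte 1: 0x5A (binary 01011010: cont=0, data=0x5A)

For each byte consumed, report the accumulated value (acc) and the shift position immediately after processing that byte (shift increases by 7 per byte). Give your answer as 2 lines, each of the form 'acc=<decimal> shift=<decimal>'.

byte 0=0xE4: payload=0x64=100, contrib = 100<<0 = 100; acc -> 100, shift -> 7
byte 1=0x5A: payload=0x5A=90, contrib = 90<<7 = 11520; acc -> 11620, shift -> 14

Answer: acc=100 shift=7
acc=11620 shift=14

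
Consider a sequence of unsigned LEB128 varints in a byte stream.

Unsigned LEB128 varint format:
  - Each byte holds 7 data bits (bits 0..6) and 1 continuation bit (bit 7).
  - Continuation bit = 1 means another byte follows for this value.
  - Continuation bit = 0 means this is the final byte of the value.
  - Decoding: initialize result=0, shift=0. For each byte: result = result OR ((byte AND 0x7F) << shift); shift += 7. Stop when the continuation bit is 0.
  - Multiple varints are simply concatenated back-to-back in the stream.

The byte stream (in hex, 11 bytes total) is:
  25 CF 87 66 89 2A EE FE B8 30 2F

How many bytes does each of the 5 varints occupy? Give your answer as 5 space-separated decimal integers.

  byte[0]=0x25 cont=0 payload=0x25=37: acc |= 37<<0 -> acc=37 shift=7 [end]
Varint 1: bytes[0:1] = 25 -> value 37 (1 byte(s))
  byte[1]=0xCF cont=1 payload=0x4F=79: acc |= 79<<0 -> acc=79 shift=7
  byte[2]=0x87 cont=1 payload=0x07=7: acc |= 7<<7 -> acc=975 shift=14
  byte[3]=0x66 cont=0 payload=0x66=102: acc |= 102<<14 -> acc=1672143 shift=21 [end]
Varint 2: bytes[1:4] = CF 87 66 -> value 1672143 (3 byte(s))
  byte[4]=0x89 cont=1 payload=0x09=9: acc |= 9<<0 -> acc=9 shift=7
  byte[5]=0x2A cont=0 payload=0x2A=42: acc |= 42<<7 -> acc=5385 shift=14 [end]
Varint 3: bytes[4:6] = 89 2A -> value 5385 (2 byte(s))
  byte[6]=0xEE cont=1 payload=0x6E=110: acc |= 110<<0 -> acc=110 shift=7
  byte[7]=0xFE cont=1 payload=0x7E=126: acc |= 126<<7 -> acc=16238 shift=14
  byte[8]=0xB8 cont=1 payload=0x38=56: acc |= 56<<14 -> acc=933742 shift=21
  byte[9]=0x30 cont=0 payload=0x30=48: acc |= 48<<21 -> acc=101597038 shift=28 [end]
Varint 4: bytes[6:10] = EE FE B8 30 -> value 101597038 (4 byte(s))
  byte[10]=0x2F cont=0 payload=0x2F=47: acc |= 47<<0 -> acc=47 shift=7 [end]
Varint 5: bytes[10:11] = 2F -> value 47 (1 byte(s))

Answer: 1 3 2 4 1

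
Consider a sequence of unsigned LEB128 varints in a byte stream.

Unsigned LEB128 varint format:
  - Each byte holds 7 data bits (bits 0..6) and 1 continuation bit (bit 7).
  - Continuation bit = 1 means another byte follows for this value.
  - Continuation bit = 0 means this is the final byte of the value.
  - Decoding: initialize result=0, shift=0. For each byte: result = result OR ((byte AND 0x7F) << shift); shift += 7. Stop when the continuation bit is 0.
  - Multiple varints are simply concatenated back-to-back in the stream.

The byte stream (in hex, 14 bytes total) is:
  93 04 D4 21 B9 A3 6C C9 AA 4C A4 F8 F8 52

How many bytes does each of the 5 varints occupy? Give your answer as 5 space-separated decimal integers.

  byte[0]=0x93 cont=1 payload=0x13=19: acc |= 19<<0 -> acc=19 shift=7
  byte[1]=0x04 cont=0 payload=0x04=4: acc |= 4<<7 -> acc=531 shift=14 [end]
Varint 1: bytes[0:2] = 93 04 -> value 531 (2 byte(s))
  byte[2]=0xD4 cont=1 payload=0x54=84: acc |= 84<<0 -> acc=84 shift=7
  byte[3]=0x21 cont=0 payload=0x21=33: acc |= 33<<7 -> acc=4308 shift=14 [end]
Varint 2: bytes[2:4] = D4 21 -> value 4308 (2 byte(s))
  byte[4]=0xB9 cont=1 payload=0x39=57: acc |= 57<<0 -> acc=57 shift=7
  byte[5]=0xA3 cont=1 payload=0x23=35: acc |= 35<<7 -> acc=4537 shift=14
  byte[6]=0x6C cont=0 payload=0x6C=108: acc |= 108<<14 -> acc=1774009 shift=21 [end]
Varint 3: bytes[4:7] = B9 A3 6C -> value 1774009 (3 byte(s))
  byte[7]=0xC9 cont=1 payload=0x49=73: acc |= 73<<0 -> acc=73 shift=7
  byte[8]=0xAA cont=1 payload=0x2A=42: acc |= 42<<7 -> acc=5449 shift=14
  byte[9]=0x4C cont=0 payload=0x4C=76: acc |= 76<<14 -> acc=1250633 shift=21 [end]
Varint 4: bytes[7:10] = C9 AA 4C -> value 1250633 (3 byte(s))
  byte[10]=0xA4 cont=1 payload=0x24=36: acc |= 36<<0 -> acc=36 shift=7
  byte[11]=0xF8 cont=1 payload=0x78=120: acc |= 120<<7 -> acc=15396 shift=14
  byte[12]=0xF8 cont=1 payload=0x78=120: acc |= 120<<14 -> acc=1981476 shift=21
  byte[13]=0x52 cont=0 payload=0x52=82: acc |= 82<<21 -> acc=173947940 shift=28 [end]
Varint 5: bytes[10:14] = A4 F8 F8 52 -> value 173947940 (4 byte(s))

Answer: 2 2 3 3 4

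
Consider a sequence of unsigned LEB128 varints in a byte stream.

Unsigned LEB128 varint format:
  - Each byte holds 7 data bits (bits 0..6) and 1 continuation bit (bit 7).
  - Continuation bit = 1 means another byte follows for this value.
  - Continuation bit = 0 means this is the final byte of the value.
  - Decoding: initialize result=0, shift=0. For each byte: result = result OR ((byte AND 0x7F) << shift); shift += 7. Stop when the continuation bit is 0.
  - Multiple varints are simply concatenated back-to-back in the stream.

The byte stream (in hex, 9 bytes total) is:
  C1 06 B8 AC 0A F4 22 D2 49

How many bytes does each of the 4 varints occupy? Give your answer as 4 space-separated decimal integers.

Answer: 2 3 2 2

Derivation:
  byte[0]=0xC1 cont=1 payload=0x41=65: acc |= 65<<0 -> acc=65 shift=7
  byte[1]=0x06 cont=0 payload=0x06=6: acc |= 6<<7 -> acc=833 shift=14 [end]
Varint 1: bytes[0:2] = C1 06 -> value 833 (2 byte(s))
  byte[2]=0xB8 cont=1 payload=0x38=56: acc |= 56<<0 -> acc=56 shift=7
  byte[3]=0xAC cont=1 payload=0x2C=44: acc |= 44<<7 -> acc=5688 shift=14
  byte[4]=0x0A cont=0 payload=0x0A=10: acc |= 10<<14 -> acc=169528 shift=21 [end]
Varint 2: bytes[2:5] = B8 AC 0A -> value 169528 (3 byte(s))
  byte[5]=0xF4 cont=1 payload=0x74=116: acc |= 116<<0 -> acc=116 shift=7
  byte[6]=0x22 cont=0 payload=0x22=34: acc |= 34<<7 -> acc=4468 shift=14 [end]
Varint 3: bytes[5:7] = F4 22 -> value 4468 (2 byte(s))
  byte[7]=0xD2 cont=1 payload=0x52=82: acc |= 82<<0 -> acc=82 shift=7
  byte[8]=0x49 cont=0 payload=0x49=73: acc |= 73<<7 -> acc=9426 shift=14 [end]
Varint 4: bytes[7:9] = D2 49 -> value 9426 (2 byte(s))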